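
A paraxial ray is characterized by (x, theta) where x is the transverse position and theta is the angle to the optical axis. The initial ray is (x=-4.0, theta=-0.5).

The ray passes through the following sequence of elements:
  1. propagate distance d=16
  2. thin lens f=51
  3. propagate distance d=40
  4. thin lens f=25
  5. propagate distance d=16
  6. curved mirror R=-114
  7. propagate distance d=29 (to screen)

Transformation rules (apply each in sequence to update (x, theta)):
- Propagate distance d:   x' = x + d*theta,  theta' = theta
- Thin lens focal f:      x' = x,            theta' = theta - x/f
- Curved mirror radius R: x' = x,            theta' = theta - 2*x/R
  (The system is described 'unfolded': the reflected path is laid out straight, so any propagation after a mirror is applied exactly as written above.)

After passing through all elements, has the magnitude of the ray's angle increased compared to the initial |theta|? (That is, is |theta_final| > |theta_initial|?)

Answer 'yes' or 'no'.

Answer: no

Derivation:
Initial: x=-4.0000 theta=-0.5000
After 1 (propagate distance d=16): x=-12.0000 theta=-0.5000
After 2 (thin lens f=51): x=-12.0000 theta=-9/34 (≈-0.2647)
After 3 (propagate distance d=40): x=-384/17 (≈-22.5882) theta=-9/34 (≈-0.2647)
After 4 (thin lens f=25): x=-384/17 (≈-22.5882) theta=543/850 (≈0.6388)
After 5 (propagate distance d=16): x=-5256/425 (≈-12.3671) theta=543/850 (≈0.6388)
After 6 (curved mirror R=-114): x=-5256/425 (≈-12.3671) theta=6813/16150 (≈0.4219)
After 7 (propagate distance d=29 (to screen)): x=-2151/16150 (≈-0.1332) theta=6813/16150 (≈0.4219)
|theta_initial|=0.5000 |theta_final|=6813/16150 (≈0.4219) -> not increased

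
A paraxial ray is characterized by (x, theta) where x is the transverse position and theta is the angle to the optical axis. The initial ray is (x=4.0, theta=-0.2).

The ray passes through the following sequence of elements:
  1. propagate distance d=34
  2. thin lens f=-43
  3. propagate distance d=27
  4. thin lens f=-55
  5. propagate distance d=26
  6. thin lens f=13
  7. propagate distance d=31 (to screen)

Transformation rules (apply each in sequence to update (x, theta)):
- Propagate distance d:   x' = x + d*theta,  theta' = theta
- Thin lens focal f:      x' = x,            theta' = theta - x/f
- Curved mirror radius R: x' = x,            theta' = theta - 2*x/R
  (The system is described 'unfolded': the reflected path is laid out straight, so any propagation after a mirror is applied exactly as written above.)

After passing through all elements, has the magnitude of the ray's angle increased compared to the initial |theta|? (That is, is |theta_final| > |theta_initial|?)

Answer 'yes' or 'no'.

Initial: x=4.0000 theta=-0.2000
After 1 (propagate distance d=34): x=-2.8000 theta=-0.2000
After 2 (thin lens f=-43): x=-2.8000 theta=-57/215 (≈-0.2651)
After 3 (propagate distance d=27): x=-2141/215 (≈-9.9581) theta=-57/215 (≈-0.2651)
After 4 (thin lens f=-55): x=-2141/215 (≈-9.9581) theta=-5276/11825 (≈-0.4462)
After 5 (propagate distance d=26): x=-254931/11825 (≈-21.5586) theta=-5276/11825 (≈-0.4462)
After 6 (thin lens f=13): x=-254931/11825 (≈-21.5586) theta=186343/153725 (≈1.2122)
After 7 (propagate distance d=31 (to screen)): x=492506/30745 (≈16.0191) theta=186343/153725 (≈1.2122)
|theta_initial|=0.2000 |theta_final|=186343/153725 (≈1.2122) -> increased

Answer: yes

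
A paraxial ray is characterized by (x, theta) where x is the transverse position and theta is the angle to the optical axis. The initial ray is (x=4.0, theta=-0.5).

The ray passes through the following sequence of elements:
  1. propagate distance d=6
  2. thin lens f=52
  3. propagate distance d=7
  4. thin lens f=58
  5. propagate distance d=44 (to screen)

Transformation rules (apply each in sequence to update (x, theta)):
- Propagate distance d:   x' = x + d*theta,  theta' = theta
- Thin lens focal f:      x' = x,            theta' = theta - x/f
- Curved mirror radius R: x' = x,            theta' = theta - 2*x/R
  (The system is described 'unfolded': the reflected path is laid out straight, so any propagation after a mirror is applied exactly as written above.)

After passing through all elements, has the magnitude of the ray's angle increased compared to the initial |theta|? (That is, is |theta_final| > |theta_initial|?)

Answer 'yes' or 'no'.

Initial: x=4.0000 theta=-0.5000
After 1 (propagate distance d=6): x=1.0000 theta=-0.5000
After 2 (thin lens f=52): x=1.0000 theta=-27/52 (≈-0.5192)
After 3 (propagate distance d=7): x=-137/52 (≈-2.6346) theta=-27/52 (≈-0.5192)
After 4 (thin lens f=58): x=-137/52 (≈-2.6346) theta=-1429/3016 (≈-0.4738)
After 5 (propagate distance d=44 (to screen)): x=-35411/1508 (≈-23.4821) theta=-1429/3016 (≈-0.4738)
|theta_initial|=0.5000 |theta_final|=1429/3016 (≈0.4738) -> not increased

Answer: no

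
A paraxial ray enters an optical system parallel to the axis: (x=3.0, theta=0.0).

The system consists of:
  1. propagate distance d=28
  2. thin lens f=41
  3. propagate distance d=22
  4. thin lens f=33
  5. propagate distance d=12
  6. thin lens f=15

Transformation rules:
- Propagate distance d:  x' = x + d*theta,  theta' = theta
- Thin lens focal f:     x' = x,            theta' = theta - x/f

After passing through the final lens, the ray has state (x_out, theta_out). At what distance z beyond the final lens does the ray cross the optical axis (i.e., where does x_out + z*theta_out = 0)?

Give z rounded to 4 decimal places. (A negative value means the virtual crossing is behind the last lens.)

Initial: x=3.0000 theta=0.0000
After 1 (propagate distance d=28): x=3.0000 theta=0.0000
After 2 (thin lens f=41): x=3.0000 theta=-3/41 (≈-0.0732)
After 3 (propagate distance d=22): x=57/41 (≈1.3902) theta=-3/41 (≈-0.0732)
After 4 (thin lens f=33): x=57/41 (≈1.3902) theta=-52/451 (≈-0.1153)
After 5 (propagate distance d=12): x=3/451 (≈0.0067) theta=-52/451 (≈-0.1153)
After 6 (thin lens f=15): x=3/451 (≈0.0067) theta=-261/2255 (≈-0.1157)
z_focus = -x_out/theta_out = -(3/451)/(-261/2255) = 5/87 ≈ 0.0575
Rounded to 4 decimal places: z = 0.0575

Answer: 0.0575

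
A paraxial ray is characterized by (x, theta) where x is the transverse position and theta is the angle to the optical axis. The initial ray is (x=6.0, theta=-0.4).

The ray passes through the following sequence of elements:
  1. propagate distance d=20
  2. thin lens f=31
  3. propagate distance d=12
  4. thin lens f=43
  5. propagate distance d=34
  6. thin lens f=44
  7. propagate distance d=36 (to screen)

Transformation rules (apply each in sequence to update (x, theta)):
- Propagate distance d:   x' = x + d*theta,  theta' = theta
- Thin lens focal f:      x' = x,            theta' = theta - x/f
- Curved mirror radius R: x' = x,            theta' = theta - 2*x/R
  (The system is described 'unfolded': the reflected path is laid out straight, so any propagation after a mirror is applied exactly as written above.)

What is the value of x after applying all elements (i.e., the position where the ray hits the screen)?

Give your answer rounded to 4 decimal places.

Answer: -9.3358

Derivation:
Initial: x=6.0000 theta=-0.4000
After 1 (propagate distance d=20): x=-2.0000 theta=-0.4000
After 2 (thin lens f=31): x=-2.0000 theta=-52/155 (≈-0.3355)
After 3 (propagate distance d=12): x=-934/155 (≈-6.0258) theta=-52/155 (≈-0.3355)
After 4 (thin lens f=43): x=-934/155 (≈-6.0258) theta=-42/215 (≈-0.1953)
After 5 (propagate distance d=34): x=-16886/1333 (≈-12.6677) theta=-42/215 (≈-0.1953)
After 6 (thin lens f=44): x=-16886/1333 (≈-12.6677) theta=13571/146630 (≈0.0926)
After 7 (propagate distance d=36 (to screen)): x=-684452/73315 (≈-9.3358) theta=13571/146630 (≈0.0926)
Rounded to 4 decimal places: x = -9.3358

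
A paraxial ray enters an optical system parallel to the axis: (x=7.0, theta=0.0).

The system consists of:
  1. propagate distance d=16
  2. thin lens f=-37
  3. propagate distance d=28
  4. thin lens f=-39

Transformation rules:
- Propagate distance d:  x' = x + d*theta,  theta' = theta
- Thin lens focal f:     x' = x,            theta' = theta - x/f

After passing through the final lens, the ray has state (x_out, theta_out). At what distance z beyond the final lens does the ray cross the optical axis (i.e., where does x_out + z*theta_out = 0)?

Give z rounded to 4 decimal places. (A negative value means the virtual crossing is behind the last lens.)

Initial: x=7.0000 theta=0.0000
After 1 (propagate distance d=16): x=7.0000 theta=0.0000
After 2 (thin lens f=-37): x=7.0000 theta=7/37 (≈0.1892)
After 3 (propagate distance d=28): x=455/37 (≈12.2973) theta=7/37 (≈0.1892)
After 4 (thin lens f=-39): x=455/37 (≈12.2973) theta=56/111 (≈0.5045)
z_focus = -x_out/theta_out = -(455/37)/(56/111) = -24.3750
Rounded to 4 decimal places: z = -24.3750

Answer: -24.3750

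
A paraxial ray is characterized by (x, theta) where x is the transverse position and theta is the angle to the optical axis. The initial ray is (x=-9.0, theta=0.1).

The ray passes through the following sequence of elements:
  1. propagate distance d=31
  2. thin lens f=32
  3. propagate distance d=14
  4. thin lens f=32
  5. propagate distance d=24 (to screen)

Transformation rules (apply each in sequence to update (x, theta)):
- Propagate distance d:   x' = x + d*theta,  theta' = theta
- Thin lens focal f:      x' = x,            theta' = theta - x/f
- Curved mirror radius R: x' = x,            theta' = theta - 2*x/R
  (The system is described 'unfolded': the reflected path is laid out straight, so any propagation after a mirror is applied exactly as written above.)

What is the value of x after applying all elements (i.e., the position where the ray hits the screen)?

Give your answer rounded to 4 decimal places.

Initial: x=-9.0000 theta=0.1000
After 1 (propagate distance d=31): x=-5.9000 theta=0.1000
After 2 (thin lens f=32): x=-5.9000 theta=91/320 (≈0.2844)
After 3 (propagate distance d=14): x=-307/160 (≈-1.9188) theta=91/320 (≈0.2844)
After 4 (thin lens f=32): x=-307/160 (≈-1.9188) theta=1763/5120 (≈0.3443)
After 5 (propagate distance d=24 (to screen)): x=4061/640 (≈6.3453) theta=1763/5120 (≈0.3443)
Rounded to 4 decimal places: x = 6.3453

Answer: 6.3453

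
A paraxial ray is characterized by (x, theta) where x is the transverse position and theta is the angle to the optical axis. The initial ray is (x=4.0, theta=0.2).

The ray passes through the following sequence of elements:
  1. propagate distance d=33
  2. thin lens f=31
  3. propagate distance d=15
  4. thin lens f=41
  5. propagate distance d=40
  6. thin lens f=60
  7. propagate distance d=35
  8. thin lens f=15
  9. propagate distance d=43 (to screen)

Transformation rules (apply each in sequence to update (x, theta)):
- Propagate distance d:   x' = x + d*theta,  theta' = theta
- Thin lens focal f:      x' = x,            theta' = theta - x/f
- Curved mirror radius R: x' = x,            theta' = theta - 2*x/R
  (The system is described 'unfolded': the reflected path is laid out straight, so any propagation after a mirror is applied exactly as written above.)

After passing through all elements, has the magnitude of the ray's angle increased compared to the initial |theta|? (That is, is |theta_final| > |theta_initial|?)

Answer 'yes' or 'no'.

Answer: yes

Derivation:
Initial: x=4.0000 theta=0.2000
After 1 (propagate distance d=33): x=10.6000 theta=0.2000
After 2 (thin lens f=31): x=10.6000 theta=-22/155 (≈-0.1419)
After 3 (propagate distance d=15): x=1313/155 (≈8.4710) theta=-22/155 (≈-0.1419)
After 4 (thin lens f=41): x=1313/155 (≈8.4710) theta=-443/1271 (≈-0.3485)
After 5 (propagate distance d=40): x=-34767/6355 (≈-5.4708) theta=-443/1271 (≈-0.3485)
After 6 (thin lens f=60): x=-34767/6355 (≈-5.4708) theta=-32711/127100 (≈-0.2574)
After 7 (propagate distance d=35): x=-73609/5084 (≈-14.4786) theta=-32711/127100 (≈-0.2574)
After 8 (thin lens f=15): x=-73609/5084 (≈-14.4786) theta=67478/95325 (≈0.7079)
After 9 (propagate distance d=43 (to screen)): x=6085541/381300 (≈15.9600) theta=67478/95325 (≈0.7079)
|theta_initial|=0.2000 |theta_final|=67478/95325 (≈0.7079) -> increased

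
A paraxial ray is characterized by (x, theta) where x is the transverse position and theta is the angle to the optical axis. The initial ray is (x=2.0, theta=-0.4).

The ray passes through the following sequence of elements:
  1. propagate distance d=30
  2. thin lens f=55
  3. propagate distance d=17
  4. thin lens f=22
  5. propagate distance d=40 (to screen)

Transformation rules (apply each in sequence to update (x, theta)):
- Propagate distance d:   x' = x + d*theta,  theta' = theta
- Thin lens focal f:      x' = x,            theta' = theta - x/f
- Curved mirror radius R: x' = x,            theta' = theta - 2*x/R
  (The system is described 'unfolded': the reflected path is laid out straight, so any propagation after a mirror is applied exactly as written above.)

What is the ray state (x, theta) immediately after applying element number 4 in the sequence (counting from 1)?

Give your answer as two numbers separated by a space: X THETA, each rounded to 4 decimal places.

Initial: x=2.0000 theta=-0.4000
After 1 (propagate distance d=30): x=-10.0000 theta=-0.4000
After 2 (thin lens f=55): x=-10.0000 theta=-12/55 (≈-0.2182)
After 3 (propagate distance d=17): x=-754/55 (≈-13.7091) theta=-12/55 (≈-0.2182)
After 4 (thin lens f=22): x=-754/55 (≈-13.7091) theta=49/121 (≈0.4050)
Rounded to 4 decimal places: x = -13.7091, theta = 0.4050

Answer: -13.7091 0.4050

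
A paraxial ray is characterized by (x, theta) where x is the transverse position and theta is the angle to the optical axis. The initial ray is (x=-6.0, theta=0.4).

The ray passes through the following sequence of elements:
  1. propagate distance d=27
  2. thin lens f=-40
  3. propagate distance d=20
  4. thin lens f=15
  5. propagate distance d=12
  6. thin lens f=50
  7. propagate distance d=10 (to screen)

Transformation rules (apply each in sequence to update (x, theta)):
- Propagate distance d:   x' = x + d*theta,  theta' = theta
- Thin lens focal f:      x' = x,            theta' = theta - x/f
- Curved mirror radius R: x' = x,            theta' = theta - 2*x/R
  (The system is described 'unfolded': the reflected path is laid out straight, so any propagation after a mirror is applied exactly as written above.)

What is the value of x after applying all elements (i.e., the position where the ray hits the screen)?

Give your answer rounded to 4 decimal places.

Answer: 2.4907

Derivation:
Initial: x=-6.0000 theta=0.4000
After 1 (propagate distance d=27): x=4.8000 theta=0.4000
After 2 (thin lens f=-40): x=4.8000 theta=0.5200
After 3 (propagate distance d=20): x=15.2000 theta=0.5200
After 4 (thin lens f=15): x=15.2000 theta=-37/75 (≈-0.4933)
After 5 (propagate distance d=12): x=9.2800 theta=-37/75 (≈-0.4933)
After 6 (thin lens f=50): x=9.2800 theta=-1273/1875 (≈-0.6789)
After 7 (propagate distance d=10 (to screen)): x=934/375 (≈2.4907) theta=-1273/1875 (≈-0.6789)
Rounded to 4 decimal places: x = 2.4907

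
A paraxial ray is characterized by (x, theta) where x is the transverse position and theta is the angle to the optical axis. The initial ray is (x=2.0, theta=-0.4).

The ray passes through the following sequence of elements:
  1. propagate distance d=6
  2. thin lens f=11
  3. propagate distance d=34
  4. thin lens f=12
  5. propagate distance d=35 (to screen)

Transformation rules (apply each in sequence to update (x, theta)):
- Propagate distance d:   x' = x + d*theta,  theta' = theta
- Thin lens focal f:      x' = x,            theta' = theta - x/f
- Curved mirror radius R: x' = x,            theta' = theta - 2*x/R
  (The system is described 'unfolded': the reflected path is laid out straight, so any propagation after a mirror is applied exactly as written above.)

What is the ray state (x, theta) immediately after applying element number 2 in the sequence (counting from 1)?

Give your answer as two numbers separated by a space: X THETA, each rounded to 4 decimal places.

Answer: -0.4000 -0.3636

Derivation:
Initial: x=2.0000 theta=-0.4000
After 1 (propagate distance d=6): x=-0.4000 theta=-0.4000
After 2 (thin lens f=11): x=-0.4000 theta=-4/11 (≈-0.3636)
Rounded to 4 decimal places: x = -0.4000, theta = -0.3636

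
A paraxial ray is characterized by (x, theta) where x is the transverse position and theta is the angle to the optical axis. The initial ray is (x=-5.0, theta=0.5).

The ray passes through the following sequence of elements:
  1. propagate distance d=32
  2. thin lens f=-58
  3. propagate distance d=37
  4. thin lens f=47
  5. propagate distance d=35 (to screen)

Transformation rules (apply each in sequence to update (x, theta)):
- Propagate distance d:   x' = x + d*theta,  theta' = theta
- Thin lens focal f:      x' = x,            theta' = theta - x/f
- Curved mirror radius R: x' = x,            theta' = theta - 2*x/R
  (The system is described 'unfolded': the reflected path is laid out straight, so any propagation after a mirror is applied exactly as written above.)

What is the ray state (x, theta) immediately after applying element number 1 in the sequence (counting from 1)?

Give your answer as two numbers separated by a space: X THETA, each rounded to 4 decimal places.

Answer: 11.0000 0.5000

Derivation:
Initial: x=-5.0000 theta=0.5000
After 1 (propagate distance d=32): x=11.0000 theta=0.5000
Rounded to 4 decimal places: x = 11.0000, theta = 0.5000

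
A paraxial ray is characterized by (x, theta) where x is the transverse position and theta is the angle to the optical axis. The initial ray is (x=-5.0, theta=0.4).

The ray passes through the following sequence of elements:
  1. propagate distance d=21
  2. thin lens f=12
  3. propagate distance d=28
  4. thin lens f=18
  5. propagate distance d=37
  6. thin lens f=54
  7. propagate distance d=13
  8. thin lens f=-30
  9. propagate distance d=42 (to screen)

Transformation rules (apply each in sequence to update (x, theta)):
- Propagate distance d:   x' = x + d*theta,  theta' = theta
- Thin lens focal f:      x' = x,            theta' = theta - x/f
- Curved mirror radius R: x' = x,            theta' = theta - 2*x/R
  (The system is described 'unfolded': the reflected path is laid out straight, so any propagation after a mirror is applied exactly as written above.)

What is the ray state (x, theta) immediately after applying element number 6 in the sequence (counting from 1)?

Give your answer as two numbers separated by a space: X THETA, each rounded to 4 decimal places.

Answer: -2.7204 -0.2033

Derivation:
Initial: x=-5.0000 theta=0.4000
After 1 (propagate distance d=21): x=3.4000 theta=0.4000
After 2 (thin lens f=12): x=3.4000 theta=7/60 (≈0.1167)
After 3 (propagate distance d=28): x=20/3 (≈6.6667) theta=7/60 (≈0.1167)
After 4 (thin lens f=18): x=20/3 (≈6.6667) theta=-137/540 (≈-0.2537)
After 5 (propagate distance d=37): x=-1469/540 (≈-2.7204) theta=-137/540 (≈-0.2537)
After 6 (thin lens f=54): x=-1469/540 (≈-2.7204) theta=-5929/29160 (≈-0.2033)
Rounded to 4 decimal places: x = -2.7204, theta = -0.2033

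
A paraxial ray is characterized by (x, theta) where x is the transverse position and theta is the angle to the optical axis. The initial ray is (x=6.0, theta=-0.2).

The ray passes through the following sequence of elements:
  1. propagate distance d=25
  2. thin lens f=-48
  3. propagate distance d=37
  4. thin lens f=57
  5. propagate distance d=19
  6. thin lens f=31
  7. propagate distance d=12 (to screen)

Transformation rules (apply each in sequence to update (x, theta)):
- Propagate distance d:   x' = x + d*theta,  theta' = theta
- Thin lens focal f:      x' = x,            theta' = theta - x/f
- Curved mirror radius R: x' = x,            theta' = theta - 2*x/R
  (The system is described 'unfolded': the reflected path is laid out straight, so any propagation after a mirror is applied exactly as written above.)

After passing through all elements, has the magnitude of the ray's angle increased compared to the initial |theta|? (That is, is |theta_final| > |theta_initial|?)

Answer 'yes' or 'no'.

Initial: x=6.0000 theta=-0.2000
After 1 (propagate distance d=25): x=1.0000 theta=-0.2000
After 2 (thin lens f=-48): x=1.0000 theta=-43/240 (≈-0.1792)
After 3 (propagate distance d=37): x=-1351/240 (≈-5.6292) theta=-43/240 (≈-0.1792)
After 4 (thin lens f=57): x=-1351/240 (≈-5.6292) theta=-55/684 (≈-0.0804)
After 5 (propagate distance d=19): x=-5153/720 (≈-7.1569) theta=-55/684 (≈-0.0804)
After 6 (thin lens f=31): x=-5153/720 (≈-7.1569) theta=21269/141360 (≈0.1505)
After 7 (propagate distance d=12 (to screen)): x=-2269433/424080 (≈-5.3514) theta=21269/141360 (≈0.1505)
|theta_initial|=0.2000 |theta_final|=21269/141360 (≈0.1505) -> not increased

Answer: no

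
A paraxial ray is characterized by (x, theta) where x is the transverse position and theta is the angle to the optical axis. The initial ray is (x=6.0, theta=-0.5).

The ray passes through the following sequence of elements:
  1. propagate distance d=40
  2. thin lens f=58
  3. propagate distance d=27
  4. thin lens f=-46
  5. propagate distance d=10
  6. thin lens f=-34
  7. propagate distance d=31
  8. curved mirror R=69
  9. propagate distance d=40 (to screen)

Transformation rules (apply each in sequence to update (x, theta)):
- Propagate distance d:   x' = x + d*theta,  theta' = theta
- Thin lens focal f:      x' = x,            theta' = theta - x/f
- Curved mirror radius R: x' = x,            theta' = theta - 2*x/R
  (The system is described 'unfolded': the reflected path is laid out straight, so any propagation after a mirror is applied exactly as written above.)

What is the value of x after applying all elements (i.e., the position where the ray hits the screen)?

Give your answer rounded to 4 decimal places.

Answer: -49.5795

Derivation:
Initial: x=6.0000 theta=-0.5000
After 1 (propagate distance d=40): x=-14.0000 theta=-0.5000
After 2 (thin lens f=58): x=-14.0000 theta=-15/58 (≈-0.2586)
After 3 (propagate distance d=27): x=-1217/58 (≈-20.9828) theta=-15/58 (≈-0.2586)
After 4 (thin lens f=-46): x=-1217/58 (≈-20.9828) theta=-1907/2668 (≈-0.7148)
After 5 (propagate distance d=10): x=-647/23 (≈-28.1304) theta=-1907/2668 (≈-0.7148)
After 6 (thin lens f=-34): x=-647/23 (≈-28.1304) theta=-69945/45356 (≈-1.5421)
After 7 (propagate distance d=31): x=-3444179/45356 (≈-75.9366) theta=-69945/45356 (≈-1.5421)
After 8 (curved mirror R=69): x=-3444179/45356 (≈-75.9366) theta=2062153/3129564 (≈0.6589)
After 9 (propagate distance d=40 (to screen)): x=-155162231/3129564 (≈-49.5795) theta=2062153/3129564 (≈0.6589)
Rounded to 4 decimal places: x = -49.5795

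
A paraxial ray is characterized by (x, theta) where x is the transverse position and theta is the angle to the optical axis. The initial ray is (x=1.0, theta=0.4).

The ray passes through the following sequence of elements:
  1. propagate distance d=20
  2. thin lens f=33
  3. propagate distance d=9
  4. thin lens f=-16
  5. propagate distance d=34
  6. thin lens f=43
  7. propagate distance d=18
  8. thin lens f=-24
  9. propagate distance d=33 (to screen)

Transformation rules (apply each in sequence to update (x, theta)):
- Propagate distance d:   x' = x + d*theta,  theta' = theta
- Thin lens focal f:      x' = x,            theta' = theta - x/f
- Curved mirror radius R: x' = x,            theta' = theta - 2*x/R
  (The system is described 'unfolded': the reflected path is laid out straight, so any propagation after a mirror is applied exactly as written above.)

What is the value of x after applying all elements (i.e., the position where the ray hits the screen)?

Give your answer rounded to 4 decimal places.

Answer: 79.7742

Derivation:
Initial: x=1.0000 theta=0.4000
After 1 (propagate distance d=20): x=9.0000 theta=0.4000
After 2 (thin lens f=33): x=9.0000 theta=7/55 (≈0.1273)
After 3 (propagate distance d=9): x=558/55 (≈10.1455) theta=7/55 (≈0.1273)
After 4 (thin lens f=-16): x=558/55 (≈10.1455) theta=67/88 (≈0.7614)
After 5 (propagate distance d=34): x=7927/220 (≈36.0318) theta=67/88 (≈0.7614)
After 6 (thin lens f=43): x=7927/220 (≈36.0318) theta=-1449/18920 (≈-0.0766)
After 7 (propagate distance d=18): x=16391/473 (≈34.6533) theta=-1449/18920 (≈-0.0766)
After 8 (thin lens f=-24): x=16391/473 (≈34.6533) theta=9701/7095 (≈1.3673)
After 9 (propagate distance d=33 (to screen)): x=188666/2365 (≈79.7742) theta=9701/7095 (≈1.3673)
Rounded to 4 decimal places: x = 79.7742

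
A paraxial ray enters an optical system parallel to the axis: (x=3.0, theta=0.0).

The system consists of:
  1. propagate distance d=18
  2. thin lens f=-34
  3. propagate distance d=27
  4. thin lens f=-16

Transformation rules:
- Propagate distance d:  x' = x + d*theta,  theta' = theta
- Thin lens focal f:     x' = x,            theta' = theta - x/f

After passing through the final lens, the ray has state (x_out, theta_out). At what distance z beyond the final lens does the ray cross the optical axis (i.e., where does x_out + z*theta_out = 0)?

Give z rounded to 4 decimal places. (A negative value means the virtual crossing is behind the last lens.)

Answer: -12.6753

Derivation:
Initial: x=3.0000 theta=0.0000
After 1 (propagate distance d=18): x=3.0000 theta=0.0000
After 2 (thin lens f=-34): x=3.0000 theta=3/34 (≈0.0882)
After 3 (propagate distance d=27): x=183/34 (≈5.3824) theta=3/34 (≈0.0882)
After 4 (thin lens f=-16): x=183/34 (≈5.3824) theta=231/544 (≈0.4246)
z_focus = -x_out/theta_out = -(183/34)/(231/544) = -976/77 ≈ -12.6753
Rounded to 4 decimal places: z = -12.6753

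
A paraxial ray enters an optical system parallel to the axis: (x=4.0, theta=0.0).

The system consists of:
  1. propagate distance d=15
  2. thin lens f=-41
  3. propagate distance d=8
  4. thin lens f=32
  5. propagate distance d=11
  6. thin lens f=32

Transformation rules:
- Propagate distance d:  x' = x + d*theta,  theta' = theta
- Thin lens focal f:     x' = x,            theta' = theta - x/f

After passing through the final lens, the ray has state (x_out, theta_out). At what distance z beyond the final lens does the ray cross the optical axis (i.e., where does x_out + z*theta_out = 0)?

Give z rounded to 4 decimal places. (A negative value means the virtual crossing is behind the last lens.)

Answer: 22.9569

Derivation:
Initial: x=4.0000 theta=0.0000
After 1 (propagate distance d=15): x=4.0000 theta=0.0000
After 2 (thin lens f=-41): x=4.0000 theta=4/41 (≈0.0976)
After 3 (propagate distance d=8): x=196/41 (≈4.7805) theta=4/41 (≈0.0976)
After 4 (thin lens f=32): x=196/41 (≈4.7805) theta=-17/328 (≈-0.0518)
After 5 (propagate distance d=11): x=1381/328 (≈4.2104) theta=-17/328 (≈-0.0518)
After 6 (thin lens f=32): x=1381/328 (≈4.2104) theta=-1925/10496 (≈-0.1834)
z_focus = -x_out/theta_out = -(1381/328)/(-1925/10496) = 44192/1925 ≈ 22.9569
Rounded to 4 decimal places: z = 22.9569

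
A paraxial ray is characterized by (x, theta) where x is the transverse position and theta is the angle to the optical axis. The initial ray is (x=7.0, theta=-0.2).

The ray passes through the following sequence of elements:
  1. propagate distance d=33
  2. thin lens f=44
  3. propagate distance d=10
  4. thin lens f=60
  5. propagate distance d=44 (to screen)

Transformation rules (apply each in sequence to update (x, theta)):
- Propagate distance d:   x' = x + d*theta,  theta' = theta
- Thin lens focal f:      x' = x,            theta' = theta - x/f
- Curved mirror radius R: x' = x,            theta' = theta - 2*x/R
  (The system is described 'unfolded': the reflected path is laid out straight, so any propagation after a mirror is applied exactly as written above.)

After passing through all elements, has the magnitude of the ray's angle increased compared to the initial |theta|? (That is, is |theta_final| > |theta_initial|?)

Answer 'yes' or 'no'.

Initial: x=7.0000 theta=-0.2000
After 1 (propagate distance d=33): x=0.4000 theta=-0.2000
After 2 (thin lens f=44): x=0.4000 theta=-23/110 (≈-0.2091)
After 3 (propagate distance d=10): x=-93/55 (≈-1.6909) theta=-23/110 (≈-0.2091)
After 4 (thin lens f=60): x=-93/55 (≈-1.6909) theta=-199/1100 (≈-0.1809)
After 5 (propagate distance d=44 (to screen)): x=-2654/275 (≈-9.6509) theta=-199/1100 (≈-0.1809)
|theta_initial|=0.2000 |theta_final|=199/1100 (≈0.1809) -> not increased

Answer: no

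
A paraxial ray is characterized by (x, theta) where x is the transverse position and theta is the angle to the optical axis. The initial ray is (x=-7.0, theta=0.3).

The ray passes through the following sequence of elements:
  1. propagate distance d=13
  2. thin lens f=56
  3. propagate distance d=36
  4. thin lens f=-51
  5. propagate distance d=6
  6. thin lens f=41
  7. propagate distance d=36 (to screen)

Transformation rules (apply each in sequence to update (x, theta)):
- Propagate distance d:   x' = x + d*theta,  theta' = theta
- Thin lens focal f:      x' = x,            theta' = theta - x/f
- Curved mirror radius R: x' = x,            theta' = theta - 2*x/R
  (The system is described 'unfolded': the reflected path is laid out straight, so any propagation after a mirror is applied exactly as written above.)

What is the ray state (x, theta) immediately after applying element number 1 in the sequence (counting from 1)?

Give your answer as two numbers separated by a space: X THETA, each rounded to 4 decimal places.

Answer: -3.1000 0.3000

Derivation:
Initial: x=-7.0000 theta=0.3000
After 1 (propagate distance d=13): x=-3.1000 theta=0.3000
Rounded to 4 decimal places: x = -3.1000, theta = 0.3000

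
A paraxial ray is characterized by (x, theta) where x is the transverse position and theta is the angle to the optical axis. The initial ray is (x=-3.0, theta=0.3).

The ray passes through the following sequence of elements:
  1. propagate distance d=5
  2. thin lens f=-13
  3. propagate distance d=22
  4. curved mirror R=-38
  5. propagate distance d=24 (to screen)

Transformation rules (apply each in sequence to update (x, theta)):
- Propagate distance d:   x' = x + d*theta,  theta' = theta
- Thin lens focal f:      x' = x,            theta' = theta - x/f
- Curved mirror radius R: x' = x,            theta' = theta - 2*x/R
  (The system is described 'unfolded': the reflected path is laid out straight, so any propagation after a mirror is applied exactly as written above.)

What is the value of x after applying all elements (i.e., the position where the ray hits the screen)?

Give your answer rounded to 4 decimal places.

Answer: 10.2279

Derivation:
Initial: x=-3.0000 theta=0.3000
After 1 (propagate distance d=5): x=-1.5000 theta=0.3000
After 2 (thin lens f=-13): x=-1.5000 theta=12/65 (≈0.1846)
After 3 (propagate distance d=22): x=333/130 (≈2.5615) theta=12/65 (≈0.1846)
After 4 (curved mirror R=-38): x=333/130 (≈2.5615) theta=789/2470 (≈0.3194)
After 5 (propagate distance d=24 (to screen)): x=25263/2470 (≈10.2279) theta=789/2470 (≈0.3194)
Rounded to 4 decimal places: x = 10.2279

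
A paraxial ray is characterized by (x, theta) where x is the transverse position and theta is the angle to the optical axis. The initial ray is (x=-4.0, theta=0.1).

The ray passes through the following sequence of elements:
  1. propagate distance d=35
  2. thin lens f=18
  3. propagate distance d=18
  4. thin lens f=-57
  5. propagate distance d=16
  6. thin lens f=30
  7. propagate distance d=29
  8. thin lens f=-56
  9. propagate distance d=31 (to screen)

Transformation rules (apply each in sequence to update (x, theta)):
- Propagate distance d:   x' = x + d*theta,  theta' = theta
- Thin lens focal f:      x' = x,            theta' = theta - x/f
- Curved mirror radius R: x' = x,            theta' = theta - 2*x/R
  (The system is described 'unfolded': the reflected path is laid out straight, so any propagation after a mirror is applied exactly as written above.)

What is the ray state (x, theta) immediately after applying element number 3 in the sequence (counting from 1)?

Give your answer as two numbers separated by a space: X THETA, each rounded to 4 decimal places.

Answer: 1.8000 0.1278

Derivation:
Initial: x=-4.0000 theta=0.1000
After 1 (propagate distance d=35): x=-0.5000 theta=0.1000
After 2 (thin lens f=18): x=-0.5000 theta=23/180 (≈0.1278)
After 3 (propagate distance d=18): x=1.8000 theta=23/180 (≈0.1278)
Rounded to 4 decimal places: x = 1.8000, theta = 0.1278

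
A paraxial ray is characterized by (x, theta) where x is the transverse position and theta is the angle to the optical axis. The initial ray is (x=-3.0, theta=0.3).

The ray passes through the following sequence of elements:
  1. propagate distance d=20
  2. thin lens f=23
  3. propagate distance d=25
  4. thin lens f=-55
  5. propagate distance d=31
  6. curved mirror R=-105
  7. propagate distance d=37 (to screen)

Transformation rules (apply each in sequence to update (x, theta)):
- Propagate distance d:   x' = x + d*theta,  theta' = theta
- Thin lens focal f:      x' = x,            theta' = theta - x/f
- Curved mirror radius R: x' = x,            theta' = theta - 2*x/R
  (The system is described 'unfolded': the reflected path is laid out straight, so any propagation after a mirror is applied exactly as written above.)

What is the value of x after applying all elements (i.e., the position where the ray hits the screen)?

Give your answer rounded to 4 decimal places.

Answer: 39.4018

Derivation:
Initial: x=-3.0000 theta=0.3000
After 1 (propagate distance d=20): x=3.0000 theta=0.3000
After 2 (thin lens f=23): x=3.0000 theta=39/230 (≈0.1696)
After 3 (propagate distance d=25): x=333/46 (≈7.2391) theta=39/230 (≈0.1696)
After 4 (thin lens f=-55): x=333/46 (≈7.2391) theta=381/1265 (≈0.3012)
After 5 (propagate distance d=31): x=41937/2530 (≈16.5759) theta=381/1265 (≈0.3012)
After 6 (curved mirror R=-105): x=41937/2530 (≈16.5759) theta=3902/6325 (≈0.6169)
After 7 (propagate distance d=37 (to screen)): x=21671/550 (≈39.4018) theta=3902/6325 (≈0.6169)
Rounded to 4 decimal places: x = 39.4018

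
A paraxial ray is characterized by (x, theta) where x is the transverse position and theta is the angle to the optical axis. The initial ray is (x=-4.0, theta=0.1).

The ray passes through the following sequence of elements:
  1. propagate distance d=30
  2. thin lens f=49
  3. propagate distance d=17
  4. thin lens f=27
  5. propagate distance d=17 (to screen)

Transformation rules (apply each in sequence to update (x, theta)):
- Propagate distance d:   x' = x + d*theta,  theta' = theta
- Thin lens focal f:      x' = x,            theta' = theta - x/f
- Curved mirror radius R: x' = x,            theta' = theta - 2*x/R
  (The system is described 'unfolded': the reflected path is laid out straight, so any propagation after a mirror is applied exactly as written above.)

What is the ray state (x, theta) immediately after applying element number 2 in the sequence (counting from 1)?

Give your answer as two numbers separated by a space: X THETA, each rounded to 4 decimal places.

Initial: x=-4.0000 theta=0.1000
After 1 (propagate distance d=30): x=-1.0000 theta=0.1000
After 2 (thin lens f=49): x=-1.0000 theta=59/490 (≈0.1204)
Rounded to 4 decimal places: x = -1.0000, theta = 0.1204

Answer: -1.0000 0.1204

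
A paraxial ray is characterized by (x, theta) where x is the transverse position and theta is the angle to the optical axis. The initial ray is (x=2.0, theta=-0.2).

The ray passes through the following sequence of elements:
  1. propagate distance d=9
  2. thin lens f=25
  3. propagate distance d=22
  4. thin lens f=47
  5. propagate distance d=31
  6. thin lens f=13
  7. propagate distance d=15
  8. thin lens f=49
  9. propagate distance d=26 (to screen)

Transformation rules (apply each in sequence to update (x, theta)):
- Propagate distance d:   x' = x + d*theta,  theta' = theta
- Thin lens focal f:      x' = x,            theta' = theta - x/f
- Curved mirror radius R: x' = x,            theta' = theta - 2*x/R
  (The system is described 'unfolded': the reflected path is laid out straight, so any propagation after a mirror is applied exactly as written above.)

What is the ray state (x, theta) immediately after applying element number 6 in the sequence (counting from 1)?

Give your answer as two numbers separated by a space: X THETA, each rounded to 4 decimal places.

Answer: -7.9377 0.4957

Derivation:
Initial: x=2.0000 theta=-0.2000
After 1 (propagate distance d=9): x=0.2000 theta=-0.2000
After 2 (thin lens f=25): x=0.2000 theta=-0.2080
After 3 (propagate distance d=22): x=-4.3760 theta=-0.2080
After 4 (thin lens f=47): x=-4.3760 theta=-27/235 (≈-0.1149)
After 5 (propagate distance d=31): x=-46634/5875 (≈-7.9377) theta=-27/235 (≈-0.1149)
After 6 (thin lens f=13): x=-46634/5875 (≈-7.9377) theta=37859/76375 (≈0.4957)
Rounded to 4 decimal places: x = -7.9377, theta = 0.4957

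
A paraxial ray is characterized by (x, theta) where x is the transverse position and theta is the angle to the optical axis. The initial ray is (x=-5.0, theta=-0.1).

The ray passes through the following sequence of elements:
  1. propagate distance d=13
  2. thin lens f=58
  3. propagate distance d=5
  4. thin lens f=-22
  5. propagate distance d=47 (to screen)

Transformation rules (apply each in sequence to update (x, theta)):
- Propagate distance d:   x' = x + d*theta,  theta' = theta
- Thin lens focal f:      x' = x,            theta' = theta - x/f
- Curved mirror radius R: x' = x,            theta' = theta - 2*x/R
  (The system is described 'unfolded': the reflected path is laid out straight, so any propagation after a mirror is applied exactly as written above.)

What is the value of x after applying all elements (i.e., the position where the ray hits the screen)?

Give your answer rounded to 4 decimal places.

Initial: x=-5.0000 theta=-0.1000
After 1 (propagate distance d=13): x=-6.3000 theta=-0.1000
After 2 (thin lens f=58): x=-6.3000 theta=1/116 (≈0.0086)
After 3 (propagate distance d=5): x=-3629/580 (≈-6.2569) theta=1/116 (≈0.0086)
After 4 (thin lens f=-22): x=-3629/580 (≈-6.2569) theta=-3519/12760 (≈-0.2758)
After 5 (propagate distance d=47 (to screen)): x=-245231/12760 (≈-19.2187) theta=-3519/12760 (≈-0.2758)
Rounded to 4 decimal places: x = -19.2187

Answer: -19.2187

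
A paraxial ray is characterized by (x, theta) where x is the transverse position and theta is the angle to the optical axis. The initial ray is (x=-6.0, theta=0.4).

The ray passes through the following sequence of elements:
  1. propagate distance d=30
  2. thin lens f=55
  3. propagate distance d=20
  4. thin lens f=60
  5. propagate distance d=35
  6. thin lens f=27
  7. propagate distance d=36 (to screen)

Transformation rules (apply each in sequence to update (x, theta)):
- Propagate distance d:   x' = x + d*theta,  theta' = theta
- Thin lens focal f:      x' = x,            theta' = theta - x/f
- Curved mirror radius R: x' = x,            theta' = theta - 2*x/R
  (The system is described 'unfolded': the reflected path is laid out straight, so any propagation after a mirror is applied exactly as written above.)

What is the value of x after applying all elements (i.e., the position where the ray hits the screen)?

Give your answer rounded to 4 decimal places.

Answer: -1.6535

Derivation:
Initial: x=-6.0000 theta=0.4000
After 1 (propagate distance d=30): x=6.0000 theta=0.4000
After 2 (thin lens f=55): x=6.0000 theta=16/55 (≈0.2909)
After 3 (propagate distance d=20): x=130/11 (≈11.8182) theta=16/55 (≈0.2909)
After 4 (thin lens f=60): x=130/11 (≈11.8182) theta=31/330 (≈0.0939)
After 5 (propagate distance d=35): x=997/66 (≈15.1061) theta=31/330 (≈0.0939)
After 6 (thin lens f=27): x=997/66 (≈15.1061) theta=-2074/4455 (≈-0.4655)
After 7 (propagate distance d=36 (to screen)): x=-1637/990 (≈-1.6535) theta=-2074/4455 (≈-0.4655)
Rounded to 4 decimal places: x = -1.6535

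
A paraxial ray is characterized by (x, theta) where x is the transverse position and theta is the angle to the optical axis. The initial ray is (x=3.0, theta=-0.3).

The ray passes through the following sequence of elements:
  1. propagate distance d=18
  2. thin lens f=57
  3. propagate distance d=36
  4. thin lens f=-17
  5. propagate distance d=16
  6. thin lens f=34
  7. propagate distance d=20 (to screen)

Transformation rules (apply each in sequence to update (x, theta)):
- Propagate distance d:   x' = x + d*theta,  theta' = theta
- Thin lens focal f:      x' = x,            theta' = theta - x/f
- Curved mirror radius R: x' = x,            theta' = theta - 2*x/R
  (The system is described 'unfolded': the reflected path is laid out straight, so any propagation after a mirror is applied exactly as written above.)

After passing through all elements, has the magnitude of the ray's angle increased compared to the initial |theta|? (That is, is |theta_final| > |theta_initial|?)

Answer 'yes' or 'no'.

Answer: no

Derivation:
Initial: x=3.0000 theta=-0.3000
After 1 (propagate distance d=18): x=-2.4000 theta=-0.3000
After 2 (thin lens f=57): x=-2.4000 theta=-49/190 (≈-0.2579)
After 3 (propagate distance d=36): x=-222/19 (≈-11.6842) theta=-49/190 (≈-0.2579)
After 4 (thin lens f=-17): x=-222/19 (≈-11.6842) theta=-3053/3230 (≈-0.9452)
After 5 (propagate distance d=16): x=-43294/1615 (≈-26.8074) theta=-3053/3230 (≈-0.9452)
After 6 (thin lens f=34): x=-43294/1615 (≈-26.8074) theta=-453/2890 (≈-0.1567)
After 7 (propagate distance d=20 (to screen)): x=-822068/27455 (≈-29.9424) theta=-453/2890 (≈-0.1567)
|theta_initial|=0.3000 |theta_final|=453/2890 (≈0.1567) -> not increased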